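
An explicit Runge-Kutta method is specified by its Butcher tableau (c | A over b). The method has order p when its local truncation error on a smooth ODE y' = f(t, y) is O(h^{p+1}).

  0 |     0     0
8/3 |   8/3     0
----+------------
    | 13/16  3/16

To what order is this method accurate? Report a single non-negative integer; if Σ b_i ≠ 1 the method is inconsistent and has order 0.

b = (13/16, 3/16)
c = (0, 8/3)
Σ b_i: 13/16·1 + 3/16·1 = 1 ✓
b·c: 3/16·8/3 = 1/2 ✓; 2 stages ⇒ order 2.

2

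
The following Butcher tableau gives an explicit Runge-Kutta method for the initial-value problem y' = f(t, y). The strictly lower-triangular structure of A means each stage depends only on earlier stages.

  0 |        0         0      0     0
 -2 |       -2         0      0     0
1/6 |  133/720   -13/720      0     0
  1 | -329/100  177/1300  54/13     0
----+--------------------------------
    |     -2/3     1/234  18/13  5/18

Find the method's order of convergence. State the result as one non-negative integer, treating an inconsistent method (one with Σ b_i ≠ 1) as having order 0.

4

b = (-2/3, 1/234, 18/13, 5/18)
c = (0, -2, 1/6, 1)
Ac = (0, 0, 13/360, 21/50)
Σ b_i: (-2/3)·1 + 1/234·1 + 18/13·1 + 5/18·1 = 1 ✓
b·c: 1/234·(-2) + 18/13·1/6 + 5/18·1 = 1/2 ✓
b·c²: 1/234·4 + 18/13·1/36 + 5/18·1 = 1/3 ✓
b·Ac: 18/13·13/360 + 5/18·21/50 = 1/6 ✓
b·c³: 1/234·(-8) + 18/13·1/216 + 5/18·1 = 1/4 ✓
b·(c∘Ac): 18/13·13/2160 + 5/18·21/50 = 1/8 ✓
b·Ac²: 18/13·(-13/180) + 5/18·33/50 = 1/12 ✓
b·A²c: 5/18·3/20 = 1/24 ✓; 4 stages ⇒ order 4.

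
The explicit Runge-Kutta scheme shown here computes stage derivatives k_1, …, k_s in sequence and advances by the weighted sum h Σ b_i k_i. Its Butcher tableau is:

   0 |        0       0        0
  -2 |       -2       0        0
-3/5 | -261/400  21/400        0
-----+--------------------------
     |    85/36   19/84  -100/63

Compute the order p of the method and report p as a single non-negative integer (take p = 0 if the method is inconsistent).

b = (85/36, 19/84, -100/63)
c = (0, -2, -3/5)
Ac = (0, 0, -21/200)
Σ b_i: 85/36·1 + 19/84·1 + (-100/63)·1 = 1 ✓
b·c: 19/84·(-2) + (-100/63)·(-3/5) = 1/2 ✓
b·c²: 19/84·4 + (-100/63)·9/25 = 1/3 ✓
b·Ac: (-100/63)·(-21/200) = 1/6 ✓; 3 stages ⇒ order 3.

3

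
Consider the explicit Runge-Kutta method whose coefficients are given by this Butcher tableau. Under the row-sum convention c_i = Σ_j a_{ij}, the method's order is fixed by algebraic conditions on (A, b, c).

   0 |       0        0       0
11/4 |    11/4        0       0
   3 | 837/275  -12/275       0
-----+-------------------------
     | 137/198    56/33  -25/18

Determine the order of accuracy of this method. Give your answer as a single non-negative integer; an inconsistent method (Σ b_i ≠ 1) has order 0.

3

b = (137/198, 56/33, -25/18)
c = (0, 11/4, 3)
Ac = (0, 0, -3/25)
Σ b_i: 137/198·1 + 56/33·1 + (-25/18)·1 = 1 ✓
b·c: 56/33·11/4 + (-25/18)·3 = 1/2 ✓
b·c²: 56/33·121/16 + (-25/18)·9 = 1/3 ✓
b·Ac: (-25/18)·(-3/25) = 1/6 ✓; 3 stages ⇒ order 3.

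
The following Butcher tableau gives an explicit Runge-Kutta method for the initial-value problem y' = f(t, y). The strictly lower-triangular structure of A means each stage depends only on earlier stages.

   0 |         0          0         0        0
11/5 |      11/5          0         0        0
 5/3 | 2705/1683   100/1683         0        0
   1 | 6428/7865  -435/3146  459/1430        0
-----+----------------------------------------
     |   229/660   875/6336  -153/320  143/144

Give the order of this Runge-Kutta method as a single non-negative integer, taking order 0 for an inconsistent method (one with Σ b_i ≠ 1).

4

b = (229/660, 875/6336, -153/320, 143/144)
c = (0, 11/5, 5/3, 1)
Ac = (0, 0, 20/153, 3/13)
Σ b_i: 229/660·1 + 875/6336·1 + (-153/320)·1 + 143/144·1 = 1 ✓
b·c: 875/6336·11/5 + (-153/320)·5/3 + 143/144·1 = 1/2 ✓
b·c²: 875/6336·121/25 + (-153/320)·25/9 + 143/144·1 = 1/3 ✓
b·Ac: (-153/320)·20/153 + 143/144·3/13 = 1/6 ✓
b·c³: 875/6336·1331/125 + (-153/320)·125/27 + 143/144·1 = 1/4 ✓
b·(c∘Ac): (-153/320)·100/459 + 143/144·3/13 = 1/8 ✓
b·Ac²: (-153/320)·44/153 + 143/144·159/715 = 1/12 ✓
b·A²c: 143/144·6/143 = 1/24 ✓; 4 stages ⇒ order 4.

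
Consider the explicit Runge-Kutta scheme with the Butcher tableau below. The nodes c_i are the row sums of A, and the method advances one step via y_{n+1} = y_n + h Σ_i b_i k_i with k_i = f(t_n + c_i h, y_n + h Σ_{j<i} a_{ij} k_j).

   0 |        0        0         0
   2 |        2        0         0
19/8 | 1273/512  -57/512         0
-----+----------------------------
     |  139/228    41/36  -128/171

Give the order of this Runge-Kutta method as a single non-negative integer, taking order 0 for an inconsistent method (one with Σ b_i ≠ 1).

b = (139/228, 41/36, -128/171)
c = (0, 2, 19/8)
Ac = (0, 0, -57/256)
Σ b_i: 139/228·1 + 41/36·1 + (-128/171)·1 = 1 ✓
b·c: 41/36·2 + (-128/171)·19/8 = 1/2 ✓
b·c²: 41/36·4 + (-128/171)·361/64 = 1/3 ✓
b·Ac: (-128/171)·(-57/256) = 1/6 ✓; 3 stages ⇒ order 3.

3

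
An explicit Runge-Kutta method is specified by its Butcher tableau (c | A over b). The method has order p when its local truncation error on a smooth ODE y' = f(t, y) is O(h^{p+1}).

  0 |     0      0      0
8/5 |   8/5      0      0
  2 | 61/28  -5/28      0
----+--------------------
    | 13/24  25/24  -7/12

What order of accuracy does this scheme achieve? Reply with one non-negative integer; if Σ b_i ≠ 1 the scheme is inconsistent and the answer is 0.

3

b = (13/24, 25/24, -7/12)
c = (0, 8/5, 2)
Ac = (0, 0, -2/7)
Σ b_i: 13/24·1 + 25/24·1 + (-7/12)·1 = 1 ✓
b·c: 25/24·8/5 + (-7/12)·2 = 1/2 ✓
b·c²: 25/24·64/25 + (-7/12)·4 = 1/3 ✓
b·Ac: (-7/12)·(-2/7) = 1/6 ✓; 3 stages ⇒ order 3.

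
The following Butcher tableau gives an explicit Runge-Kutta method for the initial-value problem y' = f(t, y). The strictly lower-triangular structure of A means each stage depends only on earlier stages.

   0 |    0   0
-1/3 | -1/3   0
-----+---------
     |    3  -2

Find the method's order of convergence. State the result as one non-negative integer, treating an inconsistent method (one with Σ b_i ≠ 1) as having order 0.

1

b = (3, -2)
c = (0, -1/3)
Σ b_i: 3·1 + (-2)·1 = 1 ✓
b·c: (-2)·(-1/3) = 2/3 ≠ 1/2 ⇒ order 1.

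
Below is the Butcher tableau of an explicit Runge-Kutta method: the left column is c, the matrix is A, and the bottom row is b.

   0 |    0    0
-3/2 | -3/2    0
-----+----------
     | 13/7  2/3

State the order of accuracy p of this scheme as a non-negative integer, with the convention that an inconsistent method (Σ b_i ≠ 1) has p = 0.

0

b = (13/7, 2/3)
c = (0, -3/2)
Σ b_i: 13/7·1 + 2/3·1 = 53/21 ≠ 1 ⇒ order 0.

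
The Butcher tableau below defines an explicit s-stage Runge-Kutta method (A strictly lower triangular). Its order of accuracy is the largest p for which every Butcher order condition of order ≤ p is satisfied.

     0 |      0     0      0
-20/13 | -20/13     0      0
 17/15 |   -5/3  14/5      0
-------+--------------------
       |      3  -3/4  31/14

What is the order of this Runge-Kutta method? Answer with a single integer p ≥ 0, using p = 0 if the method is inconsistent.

b = (3, -3/4, 31/14)
c = (0, -20/13, 17/15)
Ac = (0, 0, -56/13)
Σ b_i: 3·1 + (-3/4)·1 + 31/14·1 = 125/28 ≠ 1 ⇒ order 0.

0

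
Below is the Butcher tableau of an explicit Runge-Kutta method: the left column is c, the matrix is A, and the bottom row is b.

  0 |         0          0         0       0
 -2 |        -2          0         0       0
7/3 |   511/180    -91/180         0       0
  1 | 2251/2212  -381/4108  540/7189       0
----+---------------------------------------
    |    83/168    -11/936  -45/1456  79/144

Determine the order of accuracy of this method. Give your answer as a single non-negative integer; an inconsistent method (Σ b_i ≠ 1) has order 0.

b = (83/168, -11/936, -45/1456, 79/144)
c = (0, -2, 7/3, 1)
Ac = (0, 0, 91/90, 57/158)
Σ b_i: 83/168·1 + (-11/936)·1 + (-45/1456)·1 + 79/144·1 = 1 ✓
b·c: (-11/936)·(-2) + (-45/1456)·7/3 + 79/144·1 = 1/2 ✓
b·c²: (-11/936)·4 + (-45/1456)·49/9 + 79/144·1 = 1/3 ✓
b·Ac: (-45/1456)·91/90 + 79/144·57/158 = 1/6 ✓
b·c³: (-11/936)·(-8) + (-45/1456)·343/27 + 79/144·1 = 1/4 ✓
b·(c∘Ac): (-45/1456)·637/270 + 79/144·57/158 = 1/8 ✓
b·Ac²: (-45/1456)·(-91/45) + 79/144·3/79 = 1/12 ✓
b·A²c: 79/144·6/79 = 1/24 ✓; 4 stages ⇒ order 4.

4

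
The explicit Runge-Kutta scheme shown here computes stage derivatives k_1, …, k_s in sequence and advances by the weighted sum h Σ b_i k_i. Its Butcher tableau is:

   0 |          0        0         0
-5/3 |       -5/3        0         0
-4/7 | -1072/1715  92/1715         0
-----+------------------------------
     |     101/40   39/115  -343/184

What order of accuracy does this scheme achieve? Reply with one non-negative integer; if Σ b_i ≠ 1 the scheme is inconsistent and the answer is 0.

3

b = (101/40, 39/115, -343/184)
c = (0, -5/3, -4/7)
Ac = (0, 0, -92/1029)
Σ b_i: 101/40·1 + 39/115·1 + (-343/184)·1 = 1 ✓
b·c: 39/115·(-5/3) + (-343/184)·(-4/7) = 1/2 ✓
b·c²: 39/115·25/9 + (-343/184)·16/49 = 1/3 ✓
b·Ac: (-343/184)·(-92/1029) = 1/6 ✓; 3 stages ⇒ order 3.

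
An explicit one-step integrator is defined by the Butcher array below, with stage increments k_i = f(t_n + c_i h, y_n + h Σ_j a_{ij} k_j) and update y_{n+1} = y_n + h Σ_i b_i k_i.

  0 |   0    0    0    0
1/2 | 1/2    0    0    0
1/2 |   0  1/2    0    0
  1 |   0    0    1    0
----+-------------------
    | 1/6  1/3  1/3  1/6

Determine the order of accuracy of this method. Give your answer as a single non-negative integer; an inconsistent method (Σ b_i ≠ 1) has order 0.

4

b = (1/6, 1/3, 1/3, 1/6)
c = (0, 1/2, 1/2, 1)
Ac = (0, 0, 1/4, 1/2)
Σ b_i: 1/6·1 + 1/3·1 + 1/3·1 + 1/6·1 = 1 ✓
b·c: 1/3·1/2 + 1/3·1/2 + 1/6·1 = 1/2 ✓
b·c²: 1/3·1/4 + 1/3·1/4 + 1/6·1 = 1/3 ✓
b·Ac: 1/3·1/4 + 1/6·1/2 = 1/6 ✓
b·c³: 1/3·1/8 + 1/3·1/8 + 1/6·1 = 1/4 ✓
b·(c∘Ac): 1/3·1/8 + 1/6·1/2 = 1/8 ✓
b·Ac²: 1/3·1/8 + 1/6·1/4 = 1/12 ✓
b·A²c: 1/6·1/4 = 1/24 ✓; 4 stages ⇒ order 4.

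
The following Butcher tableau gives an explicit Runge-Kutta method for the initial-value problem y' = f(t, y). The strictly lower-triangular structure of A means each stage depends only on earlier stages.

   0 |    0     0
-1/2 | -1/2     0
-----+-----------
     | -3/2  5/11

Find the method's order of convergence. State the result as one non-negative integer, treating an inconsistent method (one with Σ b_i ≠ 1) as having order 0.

0

b = (-3/2, 5/11)
c = (0, -1/2)
Σ b_i: (-3/2)·1 + 5/11·1 = -23/22 ≠ 1 ⇒ order 0.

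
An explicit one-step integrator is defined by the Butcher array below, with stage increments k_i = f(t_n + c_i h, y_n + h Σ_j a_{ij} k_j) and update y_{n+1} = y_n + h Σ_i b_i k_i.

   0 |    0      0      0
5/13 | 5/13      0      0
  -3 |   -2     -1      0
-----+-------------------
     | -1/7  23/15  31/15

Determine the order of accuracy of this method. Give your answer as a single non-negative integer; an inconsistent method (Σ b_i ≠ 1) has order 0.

0

b = (-1/7, 23/15, 31/15)
c = (0, 5/13, -3)
Ac = (0, 0, -5/13)
Σ b_i: (-1/7)·1 + 23/15·1 + 31/15·1 = 121/35 ≠ 1 ⇒ order 0.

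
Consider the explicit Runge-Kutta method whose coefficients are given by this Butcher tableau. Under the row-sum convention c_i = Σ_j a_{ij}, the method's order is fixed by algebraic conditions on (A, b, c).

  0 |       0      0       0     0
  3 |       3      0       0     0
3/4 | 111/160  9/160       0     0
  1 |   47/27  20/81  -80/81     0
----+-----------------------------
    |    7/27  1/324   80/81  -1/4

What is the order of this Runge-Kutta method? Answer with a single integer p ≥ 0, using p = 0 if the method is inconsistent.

4

b = (7/27, 1/324, 80/81, -1/4)
c = (0, 3, 3/4, 1)
Ac = (0, 0, 27/160, 0)
Σ b_i: 7/27·1 + 1/324·1 + 80/81·1 + (-1/4)·1 = 1 ✓
b·c: 1/324·3 + 80/81·3/4 + (-1/4)·1 = 1/2 ✓
b·c²: 1/324·9 + 80/81·9/16 + (-1/4)·1 = 1/3 ✓
b·Ac: 80/81·27/160 = 1/6 ✓
b·c³: 1/324·27 + 80/81·27/64 + (-1/4)·1 = 1/4 ✓
b·(c∘Ac): 80/81·81/640 = 1/8 ✓
b·Ac²: 80/81·81/160 + (-1/4)·5/3 = 1/12 ✓
b·A²c: (-1/4)·(-1/6) = 1/24 ✓; 4 stages ⇒ order 4.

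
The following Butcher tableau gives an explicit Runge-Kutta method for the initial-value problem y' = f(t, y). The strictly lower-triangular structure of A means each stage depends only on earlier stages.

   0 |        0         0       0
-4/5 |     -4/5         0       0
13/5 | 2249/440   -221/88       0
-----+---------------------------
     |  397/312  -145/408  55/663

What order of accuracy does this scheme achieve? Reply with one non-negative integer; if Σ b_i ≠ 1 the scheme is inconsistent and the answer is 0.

b = (397/312, -145/408, 55/663)
c = (0, -4/5, 13/5)
Ac = (0, 0, 221/110)
Σ b_i: 397/312·1 + (-145/408)·1 + 55/663·1 = 1 ✓
b·c: (-145/408)·(-4/5) + 55/663·13/5 = 1/2 ✓
b·c²: (-145/408)·16/25 + 55/663·169/25 = 1/3 ✓
b·Ac: 55/663·221/110 = 1/6 ✓; 3 stages ⇒ order 3.

3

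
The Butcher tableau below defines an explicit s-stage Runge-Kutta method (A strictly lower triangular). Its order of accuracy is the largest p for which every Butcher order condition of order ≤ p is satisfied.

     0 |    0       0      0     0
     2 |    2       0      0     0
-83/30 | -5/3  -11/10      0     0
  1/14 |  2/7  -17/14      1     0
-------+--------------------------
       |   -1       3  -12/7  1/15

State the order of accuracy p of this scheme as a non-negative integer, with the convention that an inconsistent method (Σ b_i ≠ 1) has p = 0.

0

b = (-1, 3, -12/7, 1/15)
c = (0, 2, -83/30, 1/14)
Ac = (0, 0, -11/5, -1091/210)
Σ b_i: (-1)·1 + 3·1 + (-12/7)·1 + 1/15·1 = 37/105 ≠ 1 ⇒ order 0.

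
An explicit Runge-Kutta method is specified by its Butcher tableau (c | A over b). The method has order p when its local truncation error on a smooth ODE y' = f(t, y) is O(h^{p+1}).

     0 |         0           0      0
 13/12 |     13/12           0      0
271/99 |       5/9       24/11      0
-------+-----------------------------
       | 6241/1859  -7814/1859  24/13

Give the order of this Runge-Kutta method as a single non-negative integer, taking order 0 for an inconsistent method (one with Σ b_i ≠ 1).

2

b = (6241/1859, -7814/1859, 24/13)
c = (0, 13/12, 271/99)
Ac = (0, 0, 26/11)
Σ b_i: 6241/1859·1 + (-7814/1859)·1 + 24/13·1 = 1 ✓
b·c: (-7814/1859)·13/12 + 24/13·271/99 = 1/2 ✓
b·c²: (-7814/1859)·169/144 + 24/13·73441/9801 = 3024121/339768 ≠ 1/3 ⇒ order 2.
b·Ac: 24/13·26/11 = 48/11 ≠ 1/6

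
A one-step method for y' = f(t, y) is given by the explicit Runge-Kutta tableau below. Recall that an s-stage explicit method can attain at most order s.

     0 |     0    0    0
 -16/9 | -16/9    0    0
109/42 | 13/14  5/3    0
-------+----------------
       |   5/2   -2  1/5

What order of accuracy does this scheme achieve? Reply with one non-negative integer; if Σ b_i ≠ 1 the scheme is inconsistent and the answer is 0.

0

b = (5/2, -2, 1/5)
c = (0, -16/9, 109/42)
Ac = (0, 0, -80/27)
Σ b_i: 5/2·1 + (-2)·1 + 1/5·1 = 7/10 ≠ 1 ⇒ order 0.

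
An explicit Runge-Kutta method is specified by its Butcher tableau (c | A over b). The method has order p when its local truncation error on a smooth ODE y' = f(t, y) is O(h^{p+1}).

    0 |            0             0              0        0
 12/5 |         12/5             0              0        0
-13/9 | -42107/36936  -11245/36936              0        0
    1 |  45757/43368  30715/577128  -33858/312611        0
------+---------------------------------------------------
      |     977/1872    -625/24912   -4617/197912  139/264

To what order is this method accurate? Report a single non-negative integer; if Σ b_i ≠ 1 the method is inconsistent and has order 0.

4

b = (977/1872, -625/24912, -4617/197912, 139/264)
c = (0, 12/5, -13/9, 1)
Ac = (0, 0, -2249/3078, 79/278)
Σ b_i: 977/1872·1 + (-625/24912)·1 + (-4617/197912)·1 + 139/264·1 = 1 ✓
b·c: (-625/24912)·12/5 + (-4617/197912)·(-13/9) + 139/264·1 = 1/2 ✓
b·c²: (-625/24912)·144/25 + (-4617/197912)·169/81 + 139/264·1 = 1/3 ✓
b·Ac: (-4617/197912)·(-2249/3078) + 139/264·79/278 = 1/6 ✓
b·c³: (-625/24912)·1728/125 + (-4617/197912)·(-2197/729) + 139/264·1 = 1/4 ✓
b·(c∘Ac): (-4617/197912)·29237/27702 + 139/264·79/278 = 1/8 ✓
b·Ac²: (-4617/197912)·(-4498/2565) + 139/264·56/695 = 1/12 ✓
b·A²c: 139/264·11/139 = 1/24 ✓; 4 stages ⇒ order 4.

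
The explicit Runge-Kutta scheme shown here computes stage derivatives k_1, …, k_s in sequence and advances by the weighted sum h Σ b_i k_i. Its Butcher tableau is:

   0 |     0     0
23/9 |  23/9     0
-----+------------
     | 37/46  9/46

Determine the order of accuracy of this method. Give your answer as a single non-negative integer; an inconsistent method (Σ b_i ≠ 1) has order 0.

2

b = (37/46, 9/46)
c = (0, 23/9)
Σ b_i: 37/46·1 + 9/46·1 = 1 ✓
b·c: 9/46·23/9 = 1/2 ✓; 2 stages ⇒ order 2.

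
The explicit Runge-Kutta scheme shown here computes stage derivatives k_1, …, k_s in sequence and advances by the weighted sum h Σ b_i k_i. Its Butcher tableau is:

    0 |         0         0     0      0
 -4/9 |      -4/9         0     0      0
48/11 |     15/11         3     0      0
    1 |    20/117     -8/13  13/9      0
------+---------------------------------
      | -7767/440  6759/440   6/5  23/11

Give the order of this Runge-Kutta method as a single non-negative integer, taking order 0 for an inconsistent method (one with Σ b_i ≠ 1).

2

b = (-7767/440, 6759/440, 6/5, 23/11)
c = (0, -4/9, 48/11, 1)
Ac = (0, 0, -4/3, 8464/1287)
Σ b_i: (-7767/440)·1 + 6759/440·1 + 6/5·1 + 23/11·1 = 1 ✓
b·c: 6759/440·(-4/9) + 6/5·48/11 + 23/11·1 = 1/2 ✓
b·c²: 6759/440·16/81 + 6/5·2304/121 + 23/11·1 = 152323/5445 ≠ 1/3 ⇒ order 2.
b·Ac: 6/5·(-4/3) + 23/11·8464/1287 = 860104/70785 ≠ 1/6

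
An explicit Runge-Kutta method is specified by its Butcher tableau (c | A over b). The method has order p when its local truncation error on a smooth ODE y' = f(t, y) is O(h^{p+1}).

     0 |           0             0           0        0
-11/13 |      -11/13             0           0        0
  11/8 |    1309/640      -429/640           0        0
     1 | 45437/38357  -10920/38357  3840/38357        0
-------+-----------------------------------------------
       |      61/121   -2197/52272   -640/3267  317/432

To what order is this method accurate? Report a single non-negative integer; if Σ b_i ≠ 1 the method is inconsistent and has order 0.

b = (61/121, -2197/52272, -640/3267, 317/432)
c = (0, -11/13, 11/8, 1)
Ac = (0, 0, 363/640, 120/317)
Σ b_i: 61/121·1 + (-2197/52272)·1 + (-640/3267)·1 + 317/432·1 = 1 ✓
b·c: (-2197/52272)·(-11/13) + (-640/3267)·11/8 + 317/432·1 = 1/2 ✓
b·c²: (-2197/52272)·121/169 + (-640/3267)·121/64 + 317/432·1 = 1/3 ✓
b·Ac: (-640/3267)·363/640 + 317/432·120/317 = 1/6 ✓
b·c³: (-2197/52272)·(-1331/2197) + (-640/3267)·1331/512 + 317/432·1 = 1/4 ✓
b·(c∘Ac): (-640/3267)·3993/5120 + 317/432·120/317 = 1/8 ✓
b·Ac²: (-640/3267)·(-3993/8320) + 317/432·(-60/4121) = 1/12 ✓
b·A²c: 317/432·18/317 = 1/24 ✓; 4 stages ⇒ order 4.

4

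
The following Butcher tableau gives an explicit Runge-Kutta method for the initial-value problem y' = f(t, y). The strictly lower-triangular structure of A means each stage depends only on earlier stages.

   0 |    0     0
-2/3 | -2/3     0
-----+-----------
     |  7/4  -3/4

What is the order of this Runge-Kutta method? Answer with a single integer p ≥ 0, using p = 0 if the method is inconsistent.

2

b = (7/4, -3/4)
c = (0, -2/3)
Σ b_i: 7/4·1 + (-3/4)·1 = 1 ✓
b·c: (-3/4)·(-2/3) = 1/2 ✓; 2 stages ⇒ order 2.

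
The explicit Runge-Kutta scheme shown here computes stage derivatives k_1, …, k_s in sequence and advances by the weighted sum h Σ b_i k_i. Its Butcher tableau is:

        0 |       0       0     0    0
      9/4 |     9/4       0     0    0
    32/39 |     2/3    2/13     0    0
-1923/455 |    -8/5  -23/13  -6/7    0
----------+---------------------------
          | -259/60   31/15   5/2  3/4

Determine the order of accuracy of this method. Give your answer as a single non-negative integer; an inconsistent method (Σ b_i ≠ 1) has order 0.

1

b = (-259/60, 31/15, 5/2, 3/4)
c = (0, 9/4, 32/39, -1923/455)
Ac = (0, 0, 9/26, -1705/364)
Σ b_i: (-259/60)·1 + 31/15·1 + 5/2·1 + 3/4·1 = 1 ✓
b·c: 31/15·9/4 + 5/2·32/39 + 3/4·(-1923/455) = 9641/2730 ≠ 1/2 ⇒ order 1.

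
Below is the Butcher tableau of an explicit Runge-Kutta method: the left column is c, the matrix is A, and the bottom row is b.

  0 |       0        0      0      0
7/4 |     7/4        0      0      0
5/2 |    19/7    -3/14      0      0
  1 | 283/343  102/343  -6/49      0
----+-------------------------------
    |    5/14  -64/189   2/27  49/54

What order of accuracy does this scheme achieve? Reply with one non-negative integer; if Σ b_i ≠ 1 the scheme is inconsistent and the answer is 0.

b = (5/14, -64/189, 2/27, 49/54)
c = (0, 7/4, 5/2, 1)
Ac = (0, 0, -3/8, 3/14)
Σ b_i: 5/14·1 + (-64/189)·1 + 2/27·1 + 49/54·1 = 1 ✓
b·c: (-64/189)·7/4 + 2/27·5/2 + 49/54·1 = 1/2 ✓
b·c²: (-64/189)·49/16 + 2/27·25/4 + 49/54·1 = 1/3 ✓
b·Ac: 2/27·(-3/8) + 49/54·3/14 = 1/6 ✓
b·c³: (-64/189)·343/64 + 2/27·125/8 + 49/54·1 = 1/4 ✓
b·(c∘Ac): 2/27·(-15/16) + 49/54·3/14 = 1/8 ✓
b·Ac²: 2/27·(-21/32) + 49/54·57/392 = 1/12 ✓
b·A²c: 49/54·9/196 = 1/24 ✓; 4 stages ⇒ order 4.

4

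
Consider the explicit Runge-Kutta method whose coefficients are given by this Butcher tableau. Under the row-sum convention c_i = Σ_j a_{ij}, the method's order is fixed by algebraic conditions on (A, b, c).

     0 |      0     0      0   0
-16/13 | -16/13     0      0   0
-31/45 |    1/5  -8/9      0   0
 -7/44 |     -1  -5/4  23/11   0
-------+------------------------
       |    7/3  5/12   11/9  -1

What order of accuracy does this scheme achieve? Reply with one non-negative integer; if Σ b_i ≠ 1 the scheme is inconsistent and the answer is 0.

0

b = (7/3, 5/12, 11/9, -1)
c = (0, -16/13, -31/45, -7/44)
Ac = (0, 0, 128/117, 631/6435)
Σ b_i: 7/3·1 + 5/12·1 + 11/9·1 + (-1)·1 = 107/36 ≠ 1 ⇒ order 0.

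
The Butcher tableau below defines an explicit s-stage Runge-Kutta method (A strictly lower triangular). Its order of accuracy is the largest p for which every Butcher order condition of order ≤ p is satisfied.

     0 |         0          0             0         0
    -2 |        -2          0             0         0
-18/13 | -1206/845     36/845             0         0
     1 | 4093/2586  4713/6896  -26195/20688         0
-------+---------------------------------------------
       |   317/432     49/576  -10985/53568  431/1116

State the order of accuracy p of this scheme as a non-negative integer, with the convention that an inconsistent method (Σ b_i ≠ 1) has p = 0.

4

b = (317/432, 49/576, -10985/53568, 431/1116)
c = (0, -2, -18/13, 1)
Ac = (0, 0, -72/845, 333/862)
Σ b_i: 317/432·1 + 49/576·1 + (-10985/53568)·1 + 431/1116·1 = 1 ✓
b·c: 49/576·(-2) + (-10985/53568)·(-18/13) + 431/1116·1 = 1/2 ✓
b·c²: 49/576·4 + (-10985/53568)·324/169 + 431/1116·1 = 1/3 ✓
b·Ac: (-10985/53568)·(-72/845) + 431/1116·333/862 = 1/6 ✓
b·c³: 49/576·(-8) + (-10985/53568)·(-5832/2197) + 431/1116·1 = 1/4 ✓
b·(c∘Ac): (-10985/53568)·1296/10985 + 431/1116·333/862 = 1/8 ✓
b·Ac²: (-10985/53568)·144/845 + 431/1116·132/431 = 1/12 ✓
b·A²c: 431/1116·93/862 = 1/24 ✓; 4 stages ⇒ order 4.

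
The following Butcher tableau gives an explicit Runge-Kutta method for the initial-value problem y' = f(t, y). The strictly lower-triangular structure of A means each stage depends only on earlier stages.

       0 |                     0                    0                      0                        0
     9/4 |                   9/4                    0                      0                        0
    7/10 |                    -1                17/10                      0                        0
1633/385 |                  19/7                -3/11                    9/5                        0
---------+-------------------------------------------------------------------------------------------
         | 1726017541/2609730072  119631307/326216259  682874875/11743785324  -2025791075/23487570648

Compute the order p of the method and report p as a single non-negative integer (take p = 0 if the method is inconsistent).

3

b = (1726017541/2609730072, 119631307/326216259, 682874875/11743785324, -2025791075/23487570648)
c = (0, 9/4, 7/10, 1633/385)
Ac = (0, 0, 153/40, 711/1100)
Σ b_i: 1726017541/2609730072·1 + 119631307/326216259·1 + 682874875/11743785324·1 + (-2025791075/23487570648)·1 = 1 ✓
b·c: 119631307/326216259·9/4 + 682874875/11743785324·7/10 + (-2025791075/23487570648)·1633/385 = 1/2 ✓
b·c²: 119631307/326216259·81/16 + 682874875/11743785324·49/100 + (-2025791075/23487570648)·2666689/148225 = 1/3 ✓
b·Ac: 682874875/11743785324·153/40 + (-2025791075/23487570648)·711/1100 = 1/6 ✓
b·c³: 119631307/326216259·729/64 + 682874875/11743785324·343/1000 + (-2025791075/23487570648)·4354703137/57066625 = -6388744537361/2679322873920 ≠ 1/4 ⇒ order 3.
b·(c∘Ac): 682874875/11743785324·1071/400 + (-2025791075/23487570648)·1161063/423500 = -2810506447/34796400960 ≠ 1/8
b·Ac²: 682874875/11743785324·1377/160 + (-2025791075/23487570648)·(-10971/22000) = 56729817611/104389202880 ≠ 1/12
b·A²c: (-2025791075/23487570648)·1377/200 = -1377537931/2319760064 ≠ 1/24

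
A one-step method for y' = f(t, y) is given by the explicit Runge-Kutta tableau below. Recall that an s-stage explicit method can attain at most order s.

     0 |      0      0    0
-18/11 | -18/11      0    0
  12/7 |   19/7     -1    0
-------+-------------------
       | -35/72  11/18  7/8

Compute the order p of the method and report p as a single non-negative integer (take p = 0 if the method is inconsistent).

2

b = (-35/72, 11/18, 7/8)
c = (0, -18/11, 12/7)
Ac = (0, 0, 18/11)
Σ b_i: (-35/72)·1 + 11/18·1 + 7/8·1 = 1 ✓
b·c: 11/18·(-18/11) + 7/8·12/7 = 1/2 ✓
b·c²: 11/18·324/121 + 7/8·144/49 = 324/77 ≠ 1/3 ⇒ order 2.
b·Ac: 7/8·18/11 = 63/44 ≠ 1/6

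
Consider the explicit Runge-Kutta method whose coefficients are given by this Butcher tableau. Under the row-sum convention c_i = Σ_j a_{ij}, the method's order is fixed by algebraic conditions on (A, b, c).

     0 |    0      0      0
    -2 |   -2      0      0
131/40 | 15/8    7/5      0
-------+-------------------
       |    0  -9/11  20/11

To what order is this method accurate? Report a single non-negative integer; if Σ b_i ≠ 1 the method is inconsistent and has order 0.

b = (0, -9/11, 20/11)
c = (0, -2, 131/40)
Ac = (0, 0, -14/5)
Σ b_i: (-9/11)·1 + 20/11·1 = 1 ✓
b·c: (-9/11)·(-2) + 20/11·131/40 = 167/22 ≠ 1/2 ⇒ order 1.

1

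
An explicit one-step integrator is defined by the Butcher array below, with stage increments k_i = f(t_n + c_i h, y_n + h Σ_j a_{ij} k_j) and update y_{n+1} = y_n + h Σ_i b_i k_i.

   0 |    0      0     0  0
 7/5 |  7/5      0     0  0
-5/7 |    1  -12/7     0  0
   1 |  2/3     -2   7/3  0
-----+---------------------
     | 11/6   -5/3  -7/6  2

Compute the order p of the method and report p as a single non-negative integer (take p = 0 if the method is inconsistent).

b = (11/6, -5/3, -7/6, 2)
c = (0, 7/5, -5/7, 1)
Ac = (0, 0, -12/5, -67/15)
Σ b_i: 11/6·1 + (-5/3)·1 + (-7/6)·1 + 2·1 = 1 ✓
b·c: (-5/3)·7/5 + (-7/6)·(-5/7) + 2·1 = 1/2 ✓
b·c²: (-5/3)·49/25 + (-7/6)·25/49 + 2·1 = -391/210 ≠ 1/3 ⇒ order 2.
b·Ac: (-7/6)·(-12/5) + 2·(-67/15) = -92/15 ≠ 1/6

2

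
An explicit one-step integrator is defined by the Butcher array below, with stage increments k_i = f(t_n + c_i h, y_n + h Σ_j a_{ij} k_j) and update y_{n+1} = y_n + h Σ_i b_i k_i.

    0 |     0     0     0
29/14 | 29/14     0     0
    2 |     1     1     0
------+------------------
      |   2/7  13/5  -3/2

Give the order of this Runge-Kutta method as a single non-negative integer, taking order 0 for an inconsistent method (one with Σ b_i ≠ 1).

b = (2/7, 13/5, -3/2)
c = (0, 29/14, 2)
Ac = (0, 0, 29/14)
Σ b_i: 2/7·1 + 13/5·1 + (-3/2)·1 = 97/70 ≠ 1 ⇒ order 0.

0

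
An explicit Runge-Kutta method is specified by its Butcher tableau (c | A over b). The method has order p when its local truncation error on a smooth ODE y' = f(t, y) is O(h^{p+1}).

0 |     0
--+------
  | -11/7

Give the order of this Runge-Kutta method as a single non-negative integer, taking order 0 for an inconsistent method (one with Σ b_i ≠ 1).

0

b = (-11/7)
c = (0)
Σ b_i: (-11/7)·1 = -11/7 ≠ 1 ⇒ order 0.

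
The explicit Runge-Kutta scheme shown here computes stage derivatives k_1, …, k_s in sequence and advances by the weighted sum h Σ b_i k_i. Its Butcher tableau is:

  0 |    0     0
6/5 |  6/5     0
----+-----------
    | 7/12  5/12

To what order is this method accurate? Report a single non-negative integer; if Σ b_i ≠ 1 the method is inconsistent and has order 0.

2

b = (7/12, 5/12)
c = (0, 6/5)
Σ b_i: 7/12·1 + 5/12·1 = 1 ✓
b·c: 5/12·6/5 = 1/2 ✓; 2 stages ⇒ order 2.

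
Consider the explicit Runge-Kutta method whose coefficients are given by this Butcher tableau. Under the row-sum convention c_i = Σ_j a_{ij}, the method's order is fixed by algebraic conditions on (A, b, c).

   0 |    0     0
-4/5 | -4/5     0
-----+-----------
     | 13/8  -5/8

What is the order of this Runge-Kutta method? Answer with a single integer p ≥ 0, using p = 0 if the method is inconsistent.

2

b = (13/8, -5/8)
c = (0, -4/5)
Σ b_i: 13/8·1 + (-5/8)·1 = 1 ✓
b·c: (-5/8)·(-4/5) = 1/2 ✓; 2 stages ⇒ order 2.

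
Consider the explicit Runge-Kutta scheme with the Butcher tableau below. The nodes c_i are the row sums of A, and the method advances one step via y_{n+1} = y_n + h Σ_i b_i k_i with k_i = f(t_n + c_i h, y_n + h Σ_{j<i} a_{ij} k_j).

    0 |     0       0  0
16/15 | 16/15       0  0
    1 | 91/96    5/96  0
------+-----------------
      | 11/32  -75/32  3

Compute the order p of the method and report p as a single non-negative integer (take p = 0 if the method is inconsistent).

b = (11/32, -75/32, 3)
c = (0, 16/15, 1)
Ac = (0, 0, 1/18)
Σ b_i: 11/32·1 + (-75/32)·1 + 3·1 = 1 ✓
b·c: (-75/32)·16/15 + 3·1 = 1/2 ✓
b·c²: (-75/32)·256/225 + 3·1 = 1/3 ✓
b·Ac: 3·1/18 = 1/6 ✓; 3 stages ⇒ order 3.

3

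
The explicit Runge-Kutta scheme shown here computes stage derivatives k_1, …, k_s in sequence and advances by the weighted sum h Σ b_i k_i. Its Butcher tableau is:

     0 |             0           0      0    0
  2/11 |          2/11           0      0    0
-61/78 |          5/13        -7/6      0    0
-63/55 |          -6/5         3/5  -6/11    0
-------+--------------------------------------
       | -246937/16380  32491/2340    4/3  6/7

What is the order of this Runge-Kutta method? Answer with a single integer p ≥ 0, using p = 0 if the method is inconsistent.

b = (-246937/16380, 32491/2340, 4/3, 6/7)
c = (0, 2/11, -61/78, -63/55)
Ac = (0, 0, -7/33, 383/715)
Σ b_i: (-246937/16380)·1 + 32491/2340·1 + 4/3·1 + 6/7·1 = 1 ✓
b·c: 32491/2340·2/11 + 4/3·(-61/78) + 6/7·(-63/55) = 1/2 ✓
b·c²: 32491/2340·4/121 + 4/3·3721/6084 + 6/7·3969/3025 = 33115096/13803075 ≠ 1/3 ⇒ order 2.
b·Ac: 4/3·(-7/33) + 6/7·383/715 = 722/4095 ≠ 1/6

2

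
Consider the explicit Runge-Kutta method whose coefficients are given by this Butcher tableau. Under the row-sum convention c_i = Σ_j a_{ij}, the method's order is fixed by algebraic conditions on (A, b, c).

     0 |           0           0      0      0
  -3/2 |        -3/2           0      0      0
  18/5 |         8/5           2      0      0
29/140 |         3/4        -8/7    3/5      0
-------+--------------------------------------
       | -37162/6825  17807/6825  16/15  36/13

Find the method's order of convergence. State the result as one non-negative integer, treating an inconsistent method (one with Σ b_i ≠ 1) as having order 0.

b = (-37162/6825, 17807/6825, 16/15, 36/13)
c = (0, -3/2, 18/5, 29/140)
Ac = (0, 0, -3, 678/175)
Σ b_i: (-37162/6825)·1 + 17807/6825·1 + 16/15·1 + 36/13·1 = 1 ✓
b·c: 17807/6825·(-3/2) + 16/15·18/5 + 36/13·29/140 = 1/2 ✓
b·c²: 17807/6825·9/4 + 16/15·324/25 + 36/13·841/19600 = 1577631/79625 ≠ 1/3 ⇒ order 2.
b·Ac: 16/15·(-3) + 36/13·678/175 = 17128/2275 ≠ 1/6

2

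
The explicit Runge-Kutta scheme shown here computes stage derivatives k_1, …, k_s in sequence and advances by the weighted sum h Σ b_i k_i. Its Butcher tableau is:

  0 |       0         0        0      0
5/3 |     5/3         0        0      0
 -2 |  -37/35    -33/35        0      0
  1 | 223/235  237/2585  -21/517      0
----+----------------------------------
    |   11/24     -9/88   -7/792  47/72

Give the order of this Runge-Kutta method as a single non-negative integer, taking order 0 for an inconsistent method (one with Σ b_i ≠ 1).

4

b = (11/24, -9/88, -7/792, 47/72)
c = (0, 5/3, -2, 1)
Ac = (0, 0, -11/7, 11/47)
Σ b_i: 11/24·1 + (-9/88)·1 + (-7/792)·1 + 47/72·1 = 1 ✓
b·c: (-9/88)·5/3 + (-7/792)·(-2) + 47/72·1 = 1/2 ✓
b·c²: (-9/88)·25/9 + (-7/792)·4 + 47/72·1 = 1/3 ✓
b·Ac: (-7/792)·(-11/7) + 47/72·11/47 = 1/6 ✓
b·c³: (-9/88)·125/27 + (-7/792)·(-8) + 47/72·1 = 1/4 ✓
b·(c∘Ac): (-7/792)·22/7 + 47/72·11/47 = 1/8 ✓
b·Ac²: (-7/792)·(-55/21) + 47/72·13/141 = 1/12 ✓
b·A²c: 47/72·3/47 = 1/24 ✓; 4 stages ⇒ order 4.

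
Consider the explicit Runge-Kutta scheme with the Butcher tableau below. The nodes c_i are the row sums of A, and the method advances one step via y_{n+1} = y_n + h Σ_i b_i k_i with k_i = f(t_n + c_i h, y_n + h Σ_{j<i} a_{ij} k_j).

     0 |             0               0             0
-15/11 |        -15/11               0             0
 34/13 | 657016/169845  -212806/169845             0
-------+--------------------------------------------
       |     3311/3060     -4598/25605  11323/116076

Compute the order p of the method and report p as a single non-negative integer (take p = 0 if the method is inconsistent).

b = (3311/3060, -4598/25605, 11323/116076)
c = (0, -15/11, 34/13)
Ac = (0, 0, 19346/11323)
Σ b_i: 3311/3060·1 + (-4598/25605)·1 + 11323/116076·1 = 1 ✓
b·c: (-4598/25605)·(-15/11) + 11323/116076·34/13 = 1/2 ✓
b·c²: (-4598/25605)·225/121 + 11323/116076·1156/169 = 1/3 ✓
b·Ac: 11323/116076·19346/11323 = 1/6 ✓; 3 stages ⇒ order 3.

3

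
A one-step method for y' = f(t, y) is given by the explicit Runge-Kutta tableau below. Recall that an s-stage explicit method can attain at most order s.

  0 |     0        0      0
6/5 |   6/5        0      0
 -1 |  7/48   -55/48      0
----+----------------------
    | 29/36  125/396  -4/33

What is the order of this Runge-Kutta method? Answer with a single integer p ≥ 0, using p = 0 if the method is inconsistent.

b = (29/36, 125/396, -4/33)
c = (0, 6/5, -1)
Ac = (0, 0, -11/8)
Σ b_i: 29/36·1 + 125/396·1 + (-4/33)·1 = 1 ✓
b·c: 125/396·6/5 + (-4/33)·(-1) = 1/2 ✓
b·c²: 125/396·36/25 + (-4/33)·1 = 1/3 ✓
b·Ac: (-4/33)·(-11/8) = 1/6 ✓; 3 stages ⇒ order 3.

3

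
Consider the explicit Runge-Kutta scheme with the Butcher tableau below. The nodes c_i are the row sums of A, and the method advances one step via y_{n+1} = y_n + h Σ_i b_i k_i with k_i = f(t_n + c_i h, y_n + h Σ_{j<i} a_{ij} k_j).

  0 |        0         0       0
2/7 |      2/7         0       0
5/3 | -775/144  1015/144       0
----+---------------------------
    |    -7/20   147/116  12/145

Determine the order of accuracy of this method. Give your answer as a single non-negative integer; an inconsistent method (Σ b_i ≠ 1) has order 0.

b = (-7/20, 147/116, 12/145)
c = (0, 2/7, 5/3)
Ac = (0, 0, 145/72)
Σ b_i: (-7/20)·1 + 147/116·1 + 12/145·1 = 1 ✓
b·c: 147/116·2/7 + 12/145·5/3 = 1/2 ✓
b·c²: 147/116·4/49 + 12/145·25/9 = 1/3 ✓
b·Ac: 12/145·145/72 = 1/6 ✓; 3 stages ⇒ order 3.

3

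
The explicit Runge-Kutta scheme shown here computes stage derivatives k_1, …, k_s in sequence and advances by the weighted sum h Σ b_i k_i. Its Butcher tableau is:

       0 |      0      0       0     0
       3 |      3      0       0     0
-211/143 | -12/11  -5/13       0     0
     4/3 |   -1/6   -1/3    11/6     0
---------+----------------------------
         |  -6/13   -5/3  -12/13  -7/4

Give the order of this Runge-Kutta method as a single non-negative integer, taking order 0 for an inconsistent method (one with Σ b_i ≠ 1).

0

b = (-6/13, -5/3, -12/13, -7/4)
c = (0, 3, -211/143, 4/3)
Ac = (0, 0, -15/13, -289/78)
Σ b_i: (-6/13)·1 + (-5/3)·1 + (-12/13)·1 + (-7/4)·1 = -749/156 ≠ 1 ⇒ order 0.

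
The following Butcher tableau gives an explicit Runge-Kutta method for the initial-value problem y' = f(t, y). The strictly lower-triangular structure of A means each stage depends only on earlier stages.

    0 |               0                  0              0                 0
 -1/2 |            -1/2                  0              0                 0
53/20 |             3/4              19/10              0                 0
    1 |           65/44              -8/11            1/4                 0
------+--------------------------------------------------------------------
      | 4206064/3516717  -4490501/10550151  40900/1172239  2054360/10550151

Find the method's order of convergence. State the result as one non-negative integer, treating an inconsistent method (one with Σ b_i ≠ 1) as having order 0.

b = (4206064/3516717, -4490501/10550151, 40900/1172239, 2054360/10550151)
c = (0, -1/2, 53/20, 1)
Ac = (0, 0, -19/20, 903/880)
Σ b_i: 4206064/3516717·1 + (-4490501/10550151)·1 + 40900/1172239·1 + 2054360/10550151·1 = 1 ✓
b·c: (-4490501/10550151)·(-1/2) + 40900/1172239·53/20 + 2054360/10550151·1 = 1/2 ✓
b·c²: (-4490501/10550151)·1/4 + 40900/1172239·2809/400 + 2054360/10550151·1 = 1/3 ✓
b·Ac: 40900/1172239·(-19/20) + 2054360/10550151·903/880 = 1/6 ✓
b·c³: (-4490501/10550151)·(-1/8) + 40900/1172239·148877/8000 + 2054360/10550151·1 = 252423349/281337360 ≠ 1/4 ⇒ order 3.
b·(c∘Ac): 40900/1172239·(-1007/400) + 2054360/10550151·903/880 = 1575149/14066868 ≠ 1/8
b·Ac²: 40900/1172239·19/40 + 2054360/10550151·27699/17600 = 45440177/140668680 ≠ 1/12
b·A²c: 2054360/10550151·(-19/80) = -975821/21100302 ≠ 1/24

3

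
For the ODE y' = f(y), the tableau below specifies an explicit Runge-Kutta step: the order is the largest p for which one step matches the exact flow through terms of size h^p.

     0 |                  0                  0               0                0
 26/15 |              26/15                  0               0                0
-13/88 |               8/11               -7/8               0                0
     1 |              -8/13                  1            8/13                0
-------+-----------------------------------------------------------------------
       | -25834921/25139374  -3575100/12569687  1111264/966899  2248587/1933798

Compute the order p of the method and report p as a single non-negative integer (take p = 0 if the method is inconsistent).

3

b = (-25834921/25139374, -3575100/12569687, 1111264/966899, 2248587/1933798)
c = (0, 26/15, -13/88, 1)
Ac = (0, 0, -91/60, 271/165)
Σ b_i: (-25834921/25139374)·1 + (-3575100/12569687)·1 + 1111264/966899·1 + 2248587/1933798·1 = 1 ✓
b·c: (-3575100/12569687)·26/15 + 1111264/966899·(-13/88) + 2248587/1933798·1 = 1/2 ✓
b·c²: (-3575100/12569687)·676/225 + 1111264/966899·169/7744 + 2248587/1933798·1 = 1/3 ✓
b·Ac: 1111264/966899·(-91/60) + 2248587/1933798·271/165 = 1/6 ✓
b·c³: (-3575100/12569687)·17576/3375 + 1111264/966899·(-2197/681472) + 2248587/1933798·1 = -2466665671/7657840080 ≠ 1/4 ⇒ order 3.
b·(c∘Ac): 1111264/966899·1183/5280 + 2248587/1933798·271/165 = 62866469/29006970 ≠ 1/8
b·Ac²: 1111264/966899·(-1183/450) + 2248587/1933798·657293/217800 = 746993429/1531568016 ≠ 1/12
b·A²c: 2248587/1933798·(-14/15) = -5246703/4834495 ≠ 1/24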